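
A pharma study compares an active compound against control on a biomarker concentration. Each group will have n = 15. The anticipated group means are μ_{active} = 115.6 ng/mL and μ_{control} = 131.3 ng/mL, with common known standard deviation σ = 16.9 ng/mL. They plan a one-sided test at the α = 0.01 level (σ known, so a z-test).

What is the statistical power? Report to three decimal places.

Power ≈ 0.586

Standardized effect: d = |μ_{active} − μ_{control}| / σ = |115.6 − 131.3| / 16.9 = 0.9290
Noncentrality parameter: δ = d·√(n/2) = 0.9290 × √(15/2) = 2.5442
One-sided α = 0.01 → critical value z_{0.01} = 2.326.
Power = Φ(δ − 2.326) = Φ(0.218) = 0.5862.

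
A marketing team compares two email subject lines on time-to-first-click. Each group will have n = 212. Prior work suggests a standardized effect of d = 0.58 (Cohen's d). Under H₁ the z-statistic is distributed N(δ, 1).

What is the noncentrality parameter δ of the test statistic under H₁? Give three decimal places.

δ = d·√(n/2) = 0.58 × √(212/2) = 5.9715

δ ≈ 5.971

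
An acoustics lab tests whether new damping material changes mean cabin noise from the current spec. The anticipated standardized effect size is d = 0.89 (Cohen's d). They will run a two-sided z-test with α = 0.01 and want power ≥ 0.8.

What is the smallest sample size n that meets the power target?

n = 15

Set Φ(δ − 2.576) = 0.8; then δ − 2.576 = Φ⁻¹(0.8) = 0.842, giving δ = 3.417.
(Ignoring the negligible lower-tail rejection probability gives the usual closed-form inversion.)
δ = d·√n ⇒ n = (δ/d)² = (3.417 / 0.89)² = 14.74.
Round up to the next whole unit.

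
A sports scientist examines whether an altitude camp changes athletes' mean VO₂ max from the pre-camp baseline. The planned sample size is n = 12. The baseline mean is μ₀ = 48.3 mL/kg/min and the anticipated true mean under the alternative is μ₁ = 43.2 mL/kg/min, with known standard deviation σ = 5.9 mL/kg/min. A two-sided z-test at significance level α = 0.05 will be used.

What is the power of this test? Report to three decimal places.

Standardized effect: d = |μ₁ − μ₀| / σ = |43.2 − 48.3| / 5.9 = 0.8644
Noncentrality parameter: δ = d·√n = 0.8644 × √12 = 2.9944
Critical value for a two-sided test at α = 0.05: z_{α/2} = 1.960.
Power = Φ(δ − 1.960) + Φ(−δ − 1.960) = Φ(1.034) + Φ(-4.954) = 0.8495 + 0.0000 = 0.8495.

Power ≈ 0.850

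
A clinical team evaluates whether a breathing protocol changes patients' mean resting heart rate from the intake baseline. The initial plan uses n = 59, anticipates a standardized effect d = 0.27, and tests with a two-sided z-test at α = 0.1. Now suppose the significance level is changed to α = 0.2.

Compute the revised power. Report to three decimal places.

δ = d·√n = 0.27 × √59 = 2.0739 (unchanged). New critical value: z_{0.1} = 1.282.
Revised power = Φ(δ − 1.282) + Φ(−δ − 1.282) = Φ(0.792) + Φ(-3.355) = 0.7859 + 0.0004 = 0.7863.

Power ≈ 0.786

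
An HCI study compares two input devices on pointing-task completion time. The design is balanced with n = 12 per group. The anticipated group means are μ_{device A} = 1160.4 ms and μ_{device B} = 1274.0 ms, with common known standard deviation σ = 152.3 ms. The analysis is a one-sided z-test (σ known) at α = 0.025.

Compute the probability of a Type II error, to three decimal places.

Standardized effect: d = |μ_{device A} − μ_{device B}| / σ = |1160.4 − 1274.0| / 152.3 = 0.7459
Noncentrality parameter: δ = d·√(n/2) = 0.7459 × √(12/2) = 1.8271
Critical value for a one-sided test at α = 0.025: z_α = 1.960.
Power = P(Z > 1.960 − δ) = Φ(-0.133) = 0.4471.
Type II error: β = 1 − power = 1 − 0.4471 = 0.5529.

β ≈ 0.553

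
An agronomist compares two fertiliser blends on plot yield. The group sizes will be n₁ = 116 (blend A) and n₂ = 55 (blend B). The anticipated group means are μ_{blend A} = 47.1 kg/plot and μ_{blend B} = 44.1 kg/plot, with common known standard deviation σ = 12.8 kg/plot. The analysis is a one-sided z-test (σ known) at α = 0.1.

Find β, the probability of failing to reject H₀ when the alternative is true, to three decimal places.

β ≈ 0.440

Standardized effect: d = |μ_{blend A} − μ_{blend B}| / σ = |47.1 − 44.1| / 12.8 = 0.2344
Noncentrality parameter: δ = d / √(1/n₁ + 1/n₂) = 0.2344 / √(1/116 + 1/55) = 1.4316
One-sided α = 0.1 → critical value z_{0.1} = 1.282.
Power = P(Z > 1.282 − δ) = Φ(0.150) = 0.5596.
Type II error: β = 1 − power = 1 − 0.5596 = 0.4404.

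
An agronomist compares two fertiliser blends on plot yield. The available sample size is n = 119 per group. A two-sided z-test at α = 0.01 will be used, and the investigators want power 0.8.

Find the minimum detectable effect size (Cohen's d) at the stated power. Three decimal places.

Need Φ(δ − 2.576) = 0.8, so δ = 2.576 + 0.842 = 3.417.
(Lower-tail contribution to power is negligible for δ > 0.)
δ = d·√(n/2) ⇒ d = δ/√(n/2) = 3.417/√(119/2) = 0.4430.

d ≈ 0.443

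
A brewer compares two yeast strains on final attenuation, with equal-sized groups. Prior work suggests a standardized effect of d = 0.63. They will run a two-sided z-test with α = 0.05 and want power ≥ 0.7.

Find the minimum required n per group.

n = 32 per group

Set Φ(δ − 1.960) = 0.7; then δ − 1.960 = Φ⁻¹(0.7) = 0.524, giving δ = 2.484.
(Ignoring the negligible lower-tail rejection probability gives the usual closed-form inversion.)
δ = d·√(n/2) ⇒ n = 2(δ/d)² = 2 × (2.484 / 0.63)² = 31.10.
Rounding up, n = 32 per group.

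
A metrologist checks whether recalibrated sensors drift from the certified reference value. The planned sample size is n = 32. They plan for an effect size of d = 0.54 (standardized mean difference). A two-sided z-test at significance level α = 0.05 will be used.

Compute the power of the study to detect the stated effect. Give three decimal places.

Noncentrality parameter: δ = d·√n = 0.54 × √32 = 3.0547
Critical value for a two-sided test at α = 0.05: z_{α/2} = 1.960.
Power = Φ(δ − 1.960) + Φ(−δ − 1.960) = Φ(1.095) + Φ(-5.015) = 0.8632 + 0.0000 = 0.8632.

Power ≈ 0.863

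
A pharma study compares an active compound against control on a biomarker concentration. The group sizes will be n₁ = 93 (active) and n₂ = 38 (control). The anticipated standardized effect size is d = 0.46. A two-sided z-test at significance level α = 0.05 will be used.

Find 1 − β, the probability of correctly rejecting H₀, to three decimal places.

Noncentrality parameter: δ = d / √(1/n₁ + 1/n₂) = 0.46 / √(1/93 + 1/38) = 2.3892
Two-sided α = 0.05 → critical value z_{0.025} = 1.960.
Power = Φ(δ − 1.960) + Φ(−δ − 1.960) = Φ(0.429) + Φ(-4.349) = 0.6661 + 0.0000 = 0.6661.

Power ≈ 0.666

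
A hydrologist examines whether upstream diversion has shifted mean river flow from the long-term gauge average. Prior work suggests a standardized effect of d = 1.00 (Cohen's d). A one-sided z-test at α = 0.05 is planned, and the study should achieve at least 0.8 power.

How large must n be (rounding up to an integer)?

Set Φ(δ − 1.645) = 0.8; then δ − 1.645 = Φ⁻¹(0.8) = 0.842, giving δ = 2.486.
δ = d·√n ⇒ n = (δ/d)² = (2.486 / 1.00)² = 6.18.
Round up to the next whole unit.

n = 7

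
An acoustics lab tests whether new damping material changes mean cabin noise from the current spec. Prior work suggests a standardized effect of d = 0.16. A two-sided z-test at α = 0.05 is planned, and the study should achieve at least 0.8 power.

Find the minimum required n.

n = 307

Set Φ(δ − 1.960) = 0.8; then δ − 1.960 = Φ⁻¹(0.8) = 0.842, giving δ = 2.802.
(The Φ(−δ − z_{α/2}) term is vanishingly small for δ > 0 and is dropped in the standard sample-size formula.)
δ = d·√n ⇒ n = (δ/d)² = (2.802 / 0.16)² = 306.60.
Round up to the next whole unit.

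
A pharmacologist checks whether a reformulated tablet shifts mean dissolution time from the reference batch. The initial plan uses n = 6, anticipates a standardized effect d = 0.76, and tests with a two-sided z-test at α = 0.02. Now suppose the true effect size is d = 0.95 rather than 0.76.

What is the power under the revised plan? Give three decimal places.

With d = 0.95: δ = d·√n = 0.95 × √6 = 2.3270. Critical value z_{0.01} = 2.326.
Revised power = Φ(δ − 2.326) + Φ(−δ − 2.326) = Φ(0.001) + Φ(-4.653) = 0.5003 + 0.0000 = 0.5003.

Power ≈ 0.500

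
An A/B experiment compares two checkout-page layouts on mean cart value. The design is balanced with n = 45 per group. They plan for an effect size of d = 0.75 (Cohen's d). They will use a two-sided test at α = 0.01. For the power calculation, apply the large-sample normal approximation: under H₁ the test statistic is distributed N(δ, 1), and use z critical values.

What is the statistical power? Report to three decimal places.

Noncentrality parameter: λ = d·√(n/2) = 0.75 × √(45/2) = 3.5576
Critical value for a two-sided test at α = 0.01: z_{α/2} = 2.576.
Power = Φ(λ − 2.576) + Φ(−λ − 2.576) = Φ(0.982) + Φ(-6.133) = 0.8369 + 0.0000 = 0.8369.

Power ≈ 0.837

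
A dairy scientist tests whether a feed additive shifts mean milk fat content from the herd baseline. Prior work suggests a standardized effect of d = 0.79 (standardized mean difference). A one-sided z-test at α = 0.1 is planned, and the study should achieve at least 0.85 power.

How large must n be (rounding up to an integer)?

Set Φ(δ − 1.282) = 0.85; then δ − 1.282 = Φ⁻¹(0.85) = 1.036, giving δ = 2.318.
δ = d·√n ⇒ n = (δ/d)² = (2.318 / 0.79)² = 8.61.
Rounding up, n = 9.

n = 9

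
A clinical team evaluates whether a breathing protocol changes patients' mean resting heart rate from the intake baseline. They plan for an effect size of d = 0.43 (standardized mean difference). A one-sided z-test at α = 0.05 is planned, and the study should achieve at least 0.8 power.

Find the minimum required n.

Set Φ(δ − 1.645) = 0.8; then δ − 1.645 = Φ⁻¹(0.8) = 0.842, giving δ = 2.486.
δ = d·√n ⇒ n = (δ/d)² = (2.486 / 0.43)² = 33.44.
Round up to the next whole unit.

n = 34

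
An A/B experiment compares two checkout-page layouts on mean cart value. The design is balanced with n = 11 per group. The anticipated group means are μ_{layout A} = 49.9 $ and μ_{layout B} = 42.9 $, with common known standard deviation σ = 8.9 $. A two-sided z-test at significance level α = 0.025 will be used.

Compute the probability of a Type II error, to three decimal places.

β ≈ 0.654

Standardized effect: d = |μ_{layout A} − μ_{layout B}| / σ = |49.9 − 42.9| / 8.9 = 0.7865
Noncentrality parameter: δ = d·√(n/2) = 0.7865 × √(11/2) = 1.8445
Critical value for a two-sided test at α = 0.025: z_{α/2} = 2.241.
Power = Φ(δ − 2.241) + Φ(−δ − 2.241) = Φ(-0.397) + Φ(-4.086) = 0.3457 + 0.0000 = 0.3458.
Type II error: β = 1 − power = 1 − 0.3458 = 0.6542.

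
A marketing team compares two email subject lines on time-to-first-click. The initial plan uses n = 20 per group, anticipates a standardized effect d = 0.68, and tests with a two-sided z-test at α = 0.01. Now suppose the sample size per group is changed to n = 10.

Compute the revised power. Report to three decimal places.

Power ≈ 0.146

With n = 10 per group: δ = d·√(n/2) = 0.68 × √(10/2) = 1.5205. Critical value z_{0.005} = 2.576.
Revised power = Φ(δ − 2.576) + Φ(−δ − 2.576) = Φ(-1.055) + Φ(-4.096) = 0.1456 + 0.0000 = 0.1457.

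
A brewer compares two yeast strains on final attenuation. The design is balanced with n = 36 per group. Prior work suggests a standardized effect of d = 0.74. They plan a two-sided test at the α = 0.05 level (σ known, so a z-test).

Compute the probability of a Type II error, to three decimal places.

β ≈ 0.119

Noncentrality parameter: δ = d·√(n/2) = 0.74 × √(36/2) = 3.1396
Two-sided α = 0.05 → critical value z_{0.025} = 1.960.
Power = Φ(δ − 1.960) + Φ(−δ − 1.960) = Φ(1.180) + Φ(-5.100) = 0.8809 + 0.0000 = 0.8809.
Type II error: β = 1 − power = 1 − 0.8809 = 0.1191.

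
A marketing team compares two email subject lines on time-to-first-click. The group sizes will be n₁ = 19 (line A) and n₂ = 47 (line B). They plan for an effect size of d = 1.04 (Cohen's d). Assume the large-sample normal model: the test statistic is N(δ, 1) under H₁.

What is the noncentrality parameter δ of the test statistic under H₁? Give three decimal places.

δ ≈ 3.825

The noncentrality parameter scales effect size by the design's sample-size factor: δ = d / √(1/n₁ + 1/n₂) = 1.04 / √(1/19 + 1/47) = 3.8255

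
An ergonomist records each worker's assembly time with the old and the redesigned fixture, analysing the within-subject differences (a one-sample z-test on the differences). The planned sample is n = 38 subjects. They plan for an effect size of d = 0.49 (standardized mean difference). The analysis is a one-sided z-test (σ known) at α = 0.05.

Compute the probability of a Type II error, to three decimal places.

β ≈ 0.084

Noncentrality parameter: δ = d·√n = 0.49 × √38 = 3.0206
Critical value for a one-sided test at α = 0.05: z_α = 1.645.
Power = Φ(δ − 1.645) = Φ(1.376) = 0.9155.
Type II error: β = 1 − power = 1 − 0.9155 = 0.0845.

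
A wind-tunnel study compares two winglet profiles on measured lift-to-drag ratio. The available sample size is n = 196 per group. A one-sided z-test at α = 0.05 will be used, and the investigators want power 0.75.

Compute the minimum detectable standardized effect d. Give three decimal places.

d ≈ 0.234

Required noncentrality: δ = z_{0.05} + z_{0.25} = 1.645 + 0.674 = 2.319.
δ = d·√(n/2) ⇒ d = δ/√(n/2) = 2.319/√(196/2) = 0.2343.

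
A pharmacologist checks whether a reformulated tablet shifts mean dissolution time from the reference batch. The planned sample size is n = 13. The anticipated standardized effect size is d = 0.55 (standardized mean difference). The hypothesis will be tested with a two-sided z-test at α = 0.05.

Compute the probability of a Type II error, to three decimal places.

Noncentrality parameter: δ = d·√n = 0.55 × √13 = 1.9831
Two-sided α = 0.05 → critical value z_{0.025} = 1.960.
Power = Φ(δ − 1.960) + Φ(−δ − 1.960) = Φ(0.023) + Φ(-3.943) = 0.5092 + 0.0000 = 0.5093.
Type II error: β = 1 − power = 1 − 0.5093 = 0.4907.

β ≈ 0.491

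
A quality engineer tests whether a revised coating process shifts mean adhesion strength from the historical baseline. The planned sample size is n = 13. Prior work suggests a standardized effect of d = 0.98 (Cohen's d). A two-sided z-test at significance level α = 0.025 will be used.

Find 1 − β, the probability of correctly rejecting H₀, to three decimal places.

Power ≈ 0.902

Noncentrality parameter: δ = d·√n = 0.98 × √13 = 3.5334
Two-sided α = 0.025 → critical value z_{0.0125} = 2.241.
Power = Φ(δ − 2.241) + Φ(−δ − 2.241) = Φ(1.292) + Φ(-5.775) = 0.9018 + 0.0000 = 0.9018.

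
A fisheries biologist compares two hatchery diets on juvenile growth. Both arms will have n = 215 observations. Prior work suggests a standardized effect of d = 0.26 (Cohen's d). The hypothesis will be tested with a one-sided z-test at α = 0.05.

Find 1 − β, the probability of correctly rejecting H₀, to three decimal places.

Power ≈ 0.853

Noncentrality parameter: δ = d·√(n/2) = 0.26 × √(215/2) = 2.6957
Critical value for a one-sided test at α = 0.05: z_α = 1.645.
Power = Φ(δ − 1.645) = Φ(1.051) = 0.8533.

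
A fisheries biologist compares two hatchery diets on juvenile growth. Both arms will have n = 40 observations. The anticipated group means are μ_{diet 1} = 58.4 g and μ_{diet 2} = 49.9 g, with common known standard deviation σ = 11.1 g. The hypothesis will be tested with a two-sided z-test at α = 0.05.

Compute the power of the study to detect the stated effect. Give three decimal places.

Standardized effect: d = |μ_{diet 1} − μ_{diet 2}| / σ = |58.4 − 49.9| / 11.1 = 0.7658
Noncentrality parameter: λ = d·√(n/2) = 0.7658 × √(40/2) = 3.4246
Critical value for a two-sided test at α = 0.05: z_{α/2} = 1.960.
Power = Φ(λ − 1.960) + Φ(−λ − 1.960) = Φ(1.465) + Φ(-5.385) = 0.9285 + 0.0000 = 0.9285.

Power ≈ 0.928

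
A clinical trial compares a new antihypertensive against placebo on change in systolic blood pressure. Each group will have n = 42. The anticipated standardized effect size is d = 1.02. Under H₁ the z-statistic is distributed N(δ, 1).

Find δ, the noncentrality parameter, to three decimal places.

δ ≈ 4.674

δ = d·√(n/2) = 1.02 × √(42/2) = 4.6742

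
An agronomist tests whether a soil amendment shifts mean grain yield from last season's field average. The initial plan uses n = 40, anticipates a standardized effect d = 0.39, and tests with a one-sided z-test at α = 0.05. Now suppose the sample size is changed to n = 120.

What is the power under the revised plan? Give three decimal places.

With n = 120: δ = d·√n = 0.39 × √120 = 4.2722. Critical value z_{0.05} = 1.645.
Revised power = P(Z > 1.645 − δ) = Φ(2.627) = 0.9957.

Power ≈ 0.996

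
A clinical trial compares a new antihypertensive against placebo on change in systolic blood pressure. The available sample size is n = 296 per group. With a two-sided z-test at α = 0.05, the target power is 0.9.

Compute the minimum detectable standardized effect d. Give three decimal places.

Required noncentrality: δ = z_{0.025} + z_{0.10} = 1.960 + 1.282 = 3.242.
(Lower-tail contribution to power is negligible for δ > 0.)
δ = d·√(n/2) ⇒ d = δ/√(n/2) = 3.242/√(296/2) = 0.2665.

d ≈ 0.266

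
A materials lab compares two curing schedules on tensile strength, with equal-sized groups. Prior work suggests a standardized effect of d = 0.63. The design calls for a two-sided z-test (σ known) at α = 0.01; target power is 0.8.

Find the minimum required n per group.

For power 0.8 need Φ(δ − z_{0.005}) = 0.8, so δ = z_{0.005} + z_{0.20} = 2.576 + 0.842 = 3.417.
(For δ > 0 the lower-tail rejection region contributes negligibly to power, so the one-term inversion is standard.)
δ = d·√(n/2) ⇒ n = 2(δ/d)² = 2 × (3.417 / 0.63)² = 58.85.
Rounding up, n = 59 per group.

n = 59 per group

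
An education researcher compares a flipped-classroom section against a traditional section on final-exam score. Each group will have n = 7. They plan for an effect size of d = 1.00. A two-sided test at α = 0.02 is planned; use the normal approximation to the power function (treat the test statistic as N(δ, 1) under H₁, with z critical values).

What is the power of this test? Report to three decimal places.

Noncentrality parameter: δ = d·√(n/2) = 1.00 × √(7/2) = 1.8708
Two-sided α = 0.02 → critical value z_{0.01} = 2.326.
Power = Φ(δ − 2.326) + Φ(−δ − 2.326) = Φ(-0.456) + Φ(-4.197) = 0.3244 + 0.0000 = 0.3244.

Power ≈ 0.324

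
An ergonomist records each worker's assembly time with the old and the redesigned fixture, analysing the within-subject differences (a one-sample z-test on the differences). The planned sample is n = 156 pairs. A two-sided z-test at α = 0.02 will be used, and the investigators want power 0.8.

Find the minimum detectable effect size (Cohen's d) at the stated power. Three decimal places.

d ≈ 0.254

Need Φ(δ − 2.326) = 0.8, so δ = 2.326 + 0.842 = 3.168.
(Lower-tail contribution to power is negligible for δ > 0.)
δ = d·√n ⇒ d = δ/√n = 3.168/√156 = 0.2536.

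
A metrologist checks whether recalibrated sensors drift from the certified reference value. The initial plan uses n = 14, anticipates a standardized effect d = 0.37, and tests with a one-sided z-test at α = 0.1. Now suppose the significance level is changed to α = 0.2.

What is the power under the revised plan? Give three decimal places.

δ = d·√n = 0.37 × √14 = 1.3844 (unchanged). New critical value: z_{0.2} = 0.842.
Revised power = P(Z > 0.842 − δ) = Φ(0.543) = 0.7064.

Power ≈ 0.706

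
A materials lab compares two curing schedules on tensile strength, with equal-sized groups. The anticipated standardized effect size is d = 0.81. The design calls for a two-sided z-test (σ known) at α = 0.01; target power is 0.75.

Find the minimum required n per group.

n = 33 per group

For power 0.75 need Φ(δ − z_{0.005}) = 0.75, so δ = z_{0.005} + z_{0.25} = 2.576 + 0.674 = 3.250.
(Ignoring the negligible lower-tail rejection probability gives the usual closed-form inversion.)
δ = d·√(n/2) ⇒ n = 2(δ/d)² = 2 × (3.250 / 0.81)² = 32.20.
Rounding up, n = 33 per group.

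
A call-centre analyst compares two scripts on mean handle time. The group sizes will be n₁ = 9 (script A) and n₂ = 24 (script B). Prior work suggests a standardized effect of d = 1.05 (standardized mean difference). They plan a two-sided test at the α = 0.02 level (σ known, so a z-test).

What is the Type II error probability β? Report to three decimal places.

β ≈ 0.359

Noncentrality parameter: δ = d / √(1/n₁ + 1/n₂) = 1.05 / √(1/9 + 1/24) = 2.6863
Two-sided α = 0.02 → critical value z_{0.01} = 2.326.
Power = Φ(δ − 2.326) + Φ(−δ − 2.326) = Φ(0.360) + Φ(-5.013) = 0.6406 + 0.0000 = 0.6406.
Type II error: β = 1 − power = 1 − 0.6406 = 0.3594.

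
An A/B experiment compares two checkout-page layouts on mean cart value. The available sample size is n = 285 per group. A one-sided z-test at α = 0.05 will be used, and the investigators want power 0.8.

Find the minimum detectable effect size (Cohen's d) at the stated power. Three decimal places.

d ≈ 0.208

Required noncentrality: δ = z_{0.05} + z_{0.20} = 1.645 + 0.842 = 2.486.
δ = d·√(n/2) ⇒ d = δ/√(n/2) = 2.486/√(285/2) = 0.2083.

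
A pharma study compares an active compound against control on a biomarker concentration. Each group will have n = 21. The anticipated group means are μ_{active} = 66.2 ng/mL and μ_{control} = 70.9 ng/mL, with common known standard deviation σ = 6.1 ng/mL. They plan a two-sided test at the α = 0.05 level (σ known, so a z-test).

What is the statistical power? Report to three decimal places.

Power ≈ 0.704

Standardized effect: d = |μ_{active} − μ_{control}| / σ = |66.2 − 70.9| / 6.1 = 0.7705
Noncentrality parameter: δ = d·√(n/2) = 0.7705 × √(21/2) = 2.4967
Two-sided α = 0.05 → critical value z_{0.025} = 1.960.
Power = Φ(δ − 1.960) + Φ(−δ − 1.960) = Φ(0.537) + Φ(-4.457) = 0.7043 + 0.0000 = 0.7043.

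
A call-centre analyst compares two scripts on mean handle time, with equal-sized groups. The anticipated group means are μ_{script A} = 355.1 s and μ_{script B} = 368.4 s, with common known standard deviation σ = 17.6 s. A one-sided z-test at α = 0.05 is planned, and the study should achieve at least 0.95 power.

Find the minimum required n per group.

n = 38 per group

Standardized effect: d = |μ_{script A} − μ_{script B}| / σ = |355.1 − 368.4| / 17.6 = 0.7557
Set Φ(δ − 1.645) = 0.95; then δ − 1.645 = Φ⁻¹(0.95) = 1.645, giving δ = 3.290.
δ = d·√(n/2) ⇒ n = 2(δ/d)² = 2 × (3.290 / 0.7557)² = 37.90.
Round up to the next whole unit.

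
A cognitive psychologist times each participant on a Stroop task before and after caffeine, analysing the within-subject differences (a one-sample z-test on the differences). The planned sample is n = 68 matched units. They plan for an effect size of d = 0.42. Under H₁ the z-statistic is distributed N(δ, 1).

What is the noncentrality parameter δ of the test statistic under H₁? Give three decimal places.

δ ≈ 3.463

The noncentrality parameter scales effect size by the design's sample-size factor: δ = d·√n = 0.42 × √68 = 3.4634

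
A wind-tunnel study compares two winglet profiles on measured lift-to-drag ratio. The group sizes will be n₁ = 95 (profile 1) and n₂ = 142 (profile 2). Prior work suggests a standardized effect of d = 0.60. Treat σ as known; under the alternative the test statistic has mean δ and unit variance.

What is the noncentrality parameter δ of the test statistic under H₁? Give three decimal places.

The noncentrality parameter scales effect size by the design's sample-size factor: δ = d / √(1/n₁ + 1/n₂) = 0.60 / √(1/95 + 1/142) = 4.5267

δ ≈ 4.527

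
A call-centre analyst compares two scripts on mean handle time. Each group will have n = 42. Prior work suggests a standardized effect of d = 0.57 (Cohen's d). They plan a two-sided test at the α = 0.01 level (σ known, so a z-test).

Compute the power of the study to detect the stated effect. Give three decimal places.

Noncentrality parameter: δ = d·√(n/2) = 0.57 × √(42/2) = 2.6121
Two-sided α = 0.01 → critical value z_{0.005} = 2.576.
Power = Φ(δ − 2.576) + Φ(−δ − 2.576) = Φ(0.036) + Φ(-5.188) = 0.5145 + 0.0000 = 0.5145.

Power ≈ 0.514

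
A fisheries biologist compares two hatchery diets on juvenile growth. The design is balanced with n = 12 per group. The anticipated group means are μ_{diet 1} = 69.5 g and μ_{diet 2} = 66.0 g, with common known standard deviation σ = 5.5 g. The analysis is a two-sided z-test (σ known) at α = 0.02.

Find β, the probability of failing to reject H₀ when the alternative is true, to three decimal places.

β ≈ 0.779

Standardized effect: d = |μ_{diet 1} − μ_{diet 2}| / σ = |69.5 − 66.0| / 5.5 = 0.6364
Noncentrality parameter: δ = d·√(n/2) = 0.6364 × √(12/2) = 1.5588
Critical value for a two-sided test at α = 0.02: z_{α/2} = 2.326.
Power = Φ(δ − 2.326) + Φ(−δ − 2.326) = Φ(-0.768) + Φ(-3.885) = 0.2214 + 0.0001 = 0.2214.
Type II error: β = 1 − power = 1 − 0.2214 = 0.7786.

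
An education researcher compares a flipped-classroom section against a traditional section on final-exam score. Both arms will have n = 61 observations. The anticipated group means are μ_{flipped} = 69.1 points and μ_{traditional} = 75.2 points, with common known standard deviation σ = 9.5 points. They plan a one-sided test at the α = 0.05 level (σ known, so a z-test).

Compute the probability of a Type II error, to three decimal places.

Standardized effect: d = |μ_{flipped} − μ_{traditional}| / σ = |69.1 − 75.2| / 9.5 = 0.6421
Noncentrality parameter: δ = d·√(n/2) = 0.6421 × √(61/2) = 3.5461
Critical value for a one-sided test at α = 0.05: z_α = 1.645.
Power = P(Z > 1.645 − δ) = Φ(1.901) = 0.9714.
Type II error: β = 1 − power = 1 − 0.9714 = 0.0286.

β ≈ 0.029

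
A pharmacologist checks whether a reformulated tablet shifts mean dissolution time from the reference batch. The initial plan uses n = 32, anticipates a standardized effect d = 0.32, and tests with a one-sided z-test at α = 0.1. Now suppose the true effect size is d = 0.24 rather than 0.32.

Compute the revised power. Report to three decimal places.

Power ≈ 0.530

With d = 0.24: δ = d·√n = 0.24 × √32 = 1.3576. Critical value z_{0.1} = 1.282.
Revised power = P(Z > 1.282 − δ) = Φ(0.076) = 0.5303.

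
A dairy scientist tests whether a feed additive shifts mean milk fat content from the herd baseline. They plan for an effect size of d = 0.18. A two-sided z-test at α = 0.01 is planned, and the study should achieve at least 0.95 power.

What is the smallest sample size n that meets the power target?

For power 0.95 need Φ(δ − z_{0.005}) = 0.95, so δ = z_{0.005} + z_{0.05} = 2.576 + 1.645 = 4.221.
(The Φ(−δ − z_{α/2}) term is vanishingly small for δ > 0 and is dropped in the standard sample-size formula.)
δ = d·√n ⇒ n = (δ/d)² = (4.221 / 0.18)² = 549.82.
Rounding up, n = 550.

n = 550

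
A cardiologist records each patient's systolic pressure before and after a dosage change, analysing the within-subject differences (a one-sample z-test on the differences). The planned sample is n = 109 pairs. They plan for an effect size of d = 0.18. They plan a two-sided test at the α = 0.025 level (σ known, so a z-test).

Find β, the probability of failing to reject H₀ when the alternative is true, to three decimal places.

Noncentrality parameter: δ = d·√n = 0.18 × √109 = 1.8793
Two-sided α = 0.025 → critical value z_{0.0125} = 2.241.
Power = Φ(δ − 2.241) + Φ(−δ − 2.241) = Φ(-0.362) + Φ(-4.121) = 0.3586 + 0.0000 = 0.3586.
Type II error: β = 1 − power = 1 − 0.3586 = 0.6414.

β ≈ 0.641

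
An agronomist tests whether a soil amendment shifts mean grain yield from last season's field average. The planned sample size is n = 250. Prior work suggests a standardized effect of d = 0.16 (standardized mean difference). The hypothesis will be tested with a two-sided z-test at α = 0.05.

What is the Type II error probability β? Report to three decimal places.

Noncentrality parameter: δ = d·√n = 0.16 × √250 = 2.5298
Two-sided α = 0.05 → critical value z_{0.025} = 1.960.
Power = Φ(δ − 1.960) + Φ(−δ − 1.960) = Φ(0.570) + Φ(-4.490) = 0.7156 + 0.0000 = 0.7156.
Type II error: β = 1 − power = 1 − 0.7156 = 0.2844.

β ≈ 0.284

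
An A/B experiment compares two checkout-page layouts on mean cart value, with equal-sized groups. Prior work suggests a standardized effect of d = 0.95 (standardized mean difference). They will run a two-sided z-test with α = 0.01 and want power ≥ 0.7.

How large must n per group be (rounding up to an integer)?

For power 0.7 need Φ(δ − z_{0.005}) = 0.7, so δ = z_{0.005} + z_{0.30} = 2.576 + 0.524 = 3.100.
(For δ > 0 the lower-tail rejection region contributes negligibly to power, so the one-term inversion is standard.)
δ = d·√(n/2) ⇒ n = 2(δ/d)² = 2 × (3.100 / 0.95)² = 21.30.
Round up to the next whole unit.

n = 22 per group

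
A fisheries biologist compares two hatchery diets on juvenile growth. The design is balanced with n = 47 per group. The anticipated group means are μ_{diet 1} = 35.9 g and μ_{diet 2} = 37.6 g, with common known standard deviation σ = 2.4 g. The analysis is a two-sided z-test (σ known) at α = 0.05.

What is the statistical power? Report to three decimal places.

Power ≈ 0.930

Standardized effect: d = |μ_{diet 1} − μ_{diet 2}| / σ = |35.9 − 37.6| / 2.4 = 0.7083
Noncentrality parameter: δ = d·√(n/2) = 0.7083 × √(47/2) = 3.4338
Critical value for a two-sided test at α = 0.05: z_{α/2} = 1.960.
Power = Φ(δ − 1.960) + Φ(−δ − 1.960) = Φ(1.474) + Φ(-5.394) = 0.9297 + 0.0000 = 0.9297.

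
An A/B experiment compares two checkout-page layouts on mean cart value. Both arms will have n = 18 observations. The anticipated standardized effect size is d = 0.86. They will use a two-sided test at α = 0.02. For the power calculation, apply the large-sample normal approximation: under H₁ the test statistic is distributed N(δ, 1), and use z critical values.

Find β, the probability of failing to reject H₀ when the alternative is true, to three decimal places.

β ≈ 0.400

Noncentrality parameter: δ = d·√(n/2) = 0.86 × √(18/2) = 2.5800
Critical value for a two-sided test at α = 0.02: z_{α/2} = 2.326.
Power = Φ(δ − 2.326) + Φ(−δ − 2.326) = Φ(0.254) + Φ(-4.906) = 0.6001 + 0.0000 = 0.6001.
Type II error: β = 1 − power = 1 − 0.6001 = 0.3999.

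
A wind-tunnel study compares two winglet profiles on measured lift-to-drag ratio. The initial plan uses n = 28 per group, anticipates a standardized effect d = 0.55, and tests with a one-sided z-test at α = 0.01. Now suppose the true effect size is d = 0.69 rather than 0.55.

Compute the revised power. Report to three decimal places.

With d = 0.69: δ = d·√(n/2) = 0.69 × √(28/2) = 2.5817. Critical value z_{0.01} = 2.326.
Revised power = P(Z > 2.326 − δ) = Φ(0.255) = 0.6008.

Power ≈ 0.601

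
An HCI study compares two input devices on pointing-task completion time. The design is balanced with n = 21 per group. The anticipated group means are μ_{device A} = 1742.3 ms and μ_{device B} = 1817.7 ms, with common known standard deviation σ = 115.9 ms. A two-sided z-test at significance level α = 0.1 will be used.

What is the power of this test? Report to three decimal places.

Standardized effect: d = |μ_{device A} − μ_{device B}| / σ = |1742.3 − 1817.7| / 115.9 = 0.6506
Noncentrality parameter: λ = d·√(n/2) = 0.6506 × √(21/2) = 2.1081
Two-sided α = 0.1 → critical value z_{0.05} = 1.645.
Power = Φ(λ − 1.645) + Φ(−λ − 1.645) = Φ(0.463) + Φ(-3.753) = 0.6784 + 0.0001 = 0.6785.

Power ≈ 0.678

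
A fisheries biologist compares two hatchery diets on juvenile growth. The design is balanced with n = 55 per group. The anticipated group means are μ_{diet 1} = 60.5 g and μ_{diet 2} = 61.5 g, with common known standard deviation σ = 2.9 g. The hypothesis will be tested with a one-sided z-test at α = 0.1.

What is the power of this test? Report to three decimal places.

Standardized effect: d = |μ_{diet 1} − μ_{diet 2}| / σ = |60.5 − 61.5| / 2.9 = 0.3448
Noncentrality parameter: δ = d·√(n/2) = 0.3448 × √(55/2) = 1.8083
One-sided α = 0.1 → critical value z_{0.1} = 1.282.
Power = Φ(δ − 1.282) = Φ(0.527) = 0.7008.

Power ≈ 0.701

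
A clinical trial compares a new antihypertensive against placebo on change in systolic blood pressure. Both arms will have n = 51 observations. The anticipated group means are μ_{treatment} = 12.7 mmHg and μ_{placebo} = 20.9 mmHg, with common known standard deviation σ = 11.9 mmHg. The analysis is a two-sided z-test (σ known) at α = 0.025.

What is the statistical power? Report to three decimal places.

Standardized effect: d = |μ_{treatment} − μ_{placebo}| / σ = |12.7 − 20.9| / 11.9 = 0.6891
Noncentrality parameter: λ = d·√(n/2) = 0.6891 × √(51/2) = 3.4797
Two-sided α = 0.025 → critical value z_{0.0125} = 2.241.
Power = Φ(λ − 2.241) + Φ(−λ − 2.241) = Φ(1.238) + Φ(-5.721) = 0.8922 + 0.0000 = 0.8922.

Power ≈ 0.892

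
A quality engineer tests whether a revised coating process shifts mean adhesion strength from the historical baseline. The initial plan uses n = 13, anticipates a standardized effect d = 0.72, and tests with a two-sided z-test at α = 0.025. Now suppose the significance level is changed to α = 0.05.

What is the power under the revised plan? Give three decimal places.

Power ≈ 0.738

δ = d·√n = 0.72 × √13 = 2.5960 (unchanged). New critical value: z_{0.025} = 1.960.
Revised power = Φ(δ − 1.960) + Φ(−δ − 1.960) = Φ(0.636) + Φ(-4.556) = 0.7376 + 0.0000 = 0.7376.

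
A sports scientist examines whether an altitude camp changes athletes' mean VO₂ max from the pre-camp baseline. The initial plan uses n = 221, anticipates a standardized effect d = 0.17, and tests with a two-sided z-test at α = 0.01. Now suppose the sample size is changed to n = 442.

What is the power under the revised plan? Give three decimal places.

Power ≈ 0.841

With n = 442: δ = d·√n = 0.17 × √442 = 3.5740. Critical value z_{0.005} = 2.576.
Revised power = Φ(δ − 2.576) + Φ(−δ − 2.576) = Φ(0.998) + Φ(-6.150) = 0.8409 + 0.0000 = 0.8409.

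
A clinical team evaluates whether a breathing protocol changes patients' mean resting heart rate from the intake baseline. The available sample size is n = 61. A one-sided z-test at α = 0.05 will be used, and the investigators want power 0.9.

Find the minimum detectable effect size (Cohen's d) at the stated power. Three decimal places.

d ≈ 0.375

Required noncentrality: δ = z_{0.05} + z_{0.10} = 1.645 + 1.282 = 2.926.
δ = d·√n ⇒ d = δ/√n = 2.926/√61 = 0.3747.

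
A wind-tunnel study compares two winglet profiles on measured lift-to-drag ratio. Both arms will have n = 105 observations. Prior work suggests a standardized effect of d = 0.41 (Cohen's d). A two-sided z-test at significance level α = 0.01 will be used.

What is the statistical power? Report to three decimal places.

Noncentrality parameter: δ = d·√(n/2) = 0.41 × √(105/2) = 2.9707
Two-sided α = 0.01 → critical value z_{0.005} = 2.576.
Power = Φ(δ − 2.576) + Φ(−δ − 2.576) = Φ(0.395) + Φ(-5.547) = 0.6535 + 0.0000 = 0.6535.

Power ≈ 0.654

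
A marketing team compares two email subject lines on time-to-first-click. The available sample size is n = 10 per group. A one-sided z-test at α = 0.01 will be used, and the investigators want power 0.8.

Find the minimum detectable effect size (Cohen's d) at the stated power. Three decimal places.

d ≈ 1.417

Required noncentrality: δ = z_{0.01} + z_{0.20} = 2.326 + 0.842 = 3.168.
δ = d·√(n/2) ⇒ d = δ/√(n/2) = 3.168/√(10/2) = 1.4168.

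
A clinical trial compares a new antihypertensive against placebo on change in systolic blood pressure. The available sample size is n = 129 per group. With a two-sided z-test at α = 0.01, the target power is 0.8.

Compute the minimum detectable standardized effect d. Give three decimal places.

d ≈ 0.426

Required noncentrality: δ = z_{0.005} + z_{0.20} = 2.576 + 0.842 = 3.417.
(Lower-tail contribution to power is negligible for δ > 0.)
δ = d·√(n/2) ⇒ d = δ/√(n/2) = 3.417/√(129/2) = 0.4255.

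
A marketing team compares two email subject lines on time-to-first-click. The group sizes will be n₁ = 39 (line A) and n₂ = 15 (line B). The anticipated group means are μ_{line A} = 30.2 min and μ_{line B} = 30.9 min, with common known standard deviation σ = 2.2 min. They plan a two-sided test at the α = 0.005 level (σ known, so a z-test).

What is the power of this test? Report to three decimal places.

Power ≈ 0.039

Standardized effect: d = |μ_{line A} − μ_{line B}| / σ = |30.2 − 30.9| / 2.2 = 0.3182
Noncentrality parameter: δ = d / √(1/n₁ + 1/n₂) = 0.3182 / √(1/39 + 1/15) = 1.0473
Critical value for a two-sided test at α = 0.005: z_{α/2} = 2.807.
Power = Φ(δ − 2.807) + Φ(−δ − 2.807) = Φ(-1.760) + Φ(-3.854) = 0.0392 + 0.0001 = 0.0393.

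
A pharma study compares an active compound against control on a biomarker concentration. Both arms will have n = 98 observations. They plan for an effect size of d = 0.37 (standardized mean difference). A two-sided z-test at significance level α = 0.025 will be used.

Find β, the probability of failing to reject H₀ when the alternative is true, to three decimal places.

Noncentrality parameter: δ = d·√(n/2) = 0.37 × √(98/2) = 2.5900
Critical value for a two-sided test at α = 0.025: z_{α/2} = 2.241.
Power = Φ(δ − 2.241) + Φ(−δ − 2.241) = Φ(0.349) + Φ(-4.831) = 0.6363 + 0.0000 = 0.6363.
Type II error: β = 1 − power = 1 − 0.6363 = 0.3637.

β ≈ 0.364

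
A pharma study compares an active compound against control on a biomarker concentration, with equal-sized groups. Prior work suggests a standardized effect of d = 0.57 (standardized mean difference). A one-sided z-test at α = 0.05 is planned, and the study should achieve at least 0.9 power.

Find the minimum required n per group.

Set Φ(δ − 1.645) = 0.9; then δ − 1.645 = Φ⁻¹(0.9) = 1.282, giving δ = 2.926.
δ = d·√(n/2) ⇒ n = 2(δ/d)² = 2 × (2.926 / 0.57)² = 52.72.
Rounding up, n = 53 per group.

n = 53 per group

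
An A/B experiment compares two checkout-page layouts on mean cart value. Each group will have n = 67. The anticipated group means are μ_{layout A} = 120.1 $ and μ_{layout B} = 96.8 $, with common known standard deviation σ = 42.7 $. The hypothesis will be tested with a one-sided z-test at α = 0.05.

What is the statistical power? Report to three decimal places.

Standardized effect: d = |μ_{layout A} − μ_{layout B}| / σ = |120.1 − 96.8| / 42.7 = 0.5457
Noncentrality parameter: δ = d·√(n/2) = 0.5457 × √(67/2) = 3.1583
One-sided α = 0.05 → critical value z_{0.05} = 1.645.
Power = P(Z > 1.645 − δ) = Φ(1.513) = 0.9349.

Power ≈ 0.935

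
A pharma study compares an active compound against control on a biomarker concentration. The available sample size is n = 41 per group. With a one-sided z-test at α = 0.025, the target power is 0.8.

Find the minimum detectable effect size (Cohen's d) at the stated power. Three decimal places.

d ≈ 0.619

Required noncentrality: δ = z_{0.025} + z_{0.20} = 1.960 + 0.842 = 2.802.
δ = d·√(n/2) ⇒ d = δ/√(n/2) = 2.802/√(41/2) = 0.6188.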